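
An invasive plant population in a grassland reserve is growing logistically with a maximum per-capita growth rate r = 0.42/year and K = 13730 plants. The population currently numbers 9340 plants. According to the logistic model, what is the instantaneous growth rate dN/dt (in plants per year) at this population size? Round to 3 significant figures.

dN/dt = rN(1 − N/K) = 0.42 × 9340 × (1 − 9340/13730).
1 − 9340/13730 = 0.31974; dN/dt = 0.42 × 9340 × 0.31974 = 1254.3.

1250 plants per year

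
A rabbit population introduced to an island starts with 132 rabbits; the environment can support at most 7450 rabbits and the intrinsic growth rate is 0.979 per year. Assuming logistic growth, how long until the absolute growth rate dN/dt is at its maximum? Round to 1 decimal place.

4.1 years

Logistic growth is fastest at N = K/2 = 3725.
A = (K − N₀)/N₀ = 55.439. Set K/(1 + A·e^(−rt)) = K/2 → A·e^(−rt) = 1.
e^(−0.979t) = 1/55.439 = 0.0180377, so t = ln(55.439)/0.979 = 4.0153/0.979 = 4.1014.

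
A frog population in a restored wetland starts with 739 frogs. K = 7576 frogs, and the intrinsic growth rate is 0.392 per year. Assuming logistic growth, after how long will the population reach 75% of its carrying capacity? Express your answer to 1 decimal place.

A = (K − N₀)/N₀ = (7576 − 739)/739 = 9.2517.
Solve 7576/(1 + 9.2517·e^(−0.392t)) = 5682: 1 + 9.2517·e^(−0.392t) = 1.3333, so e^(−0.392t) = 0.0360294.
−0.392·t = ln(0.0360294) = -3.3234, so t = 3.3234/0.392 = 8.4781.

8.5 years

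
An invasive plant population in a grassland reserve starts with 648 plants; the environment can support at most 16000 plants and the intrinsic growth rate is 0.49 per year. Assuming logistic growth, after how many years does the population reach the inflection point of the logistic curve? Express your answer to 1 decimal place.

Logistic growth is fastest at N = K/2 = 8000.
A = (K − N₀)/N₀ = 23.691. Set K/(1 + A·e^(−rt)) = K/2 → A·e^(−rt) = 1.
e^(−0.49t) = 1/23.691 = 0.0422095, so t = ln(23.691)/0.49 = 3.1651/0.49 = 6.4594.

6.5 years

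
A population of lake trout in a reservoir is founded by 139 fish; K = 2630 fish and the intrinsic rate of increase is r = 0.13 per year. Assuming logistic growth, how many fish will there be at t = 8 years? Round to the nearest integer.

A = (K − N₀)/N₀ = (2630 − 139)/139 = 17.921.
N(t) = K/(1 + A·e^(−rt)) = 2630/(1 + 17.921×e^(−0.13×8)).
e^(−1.04) = 0.35345; denominator = 1 + 17.921×0.35345 = 7.3342.
N = 2630/7.3342 = 358.593.

359 fish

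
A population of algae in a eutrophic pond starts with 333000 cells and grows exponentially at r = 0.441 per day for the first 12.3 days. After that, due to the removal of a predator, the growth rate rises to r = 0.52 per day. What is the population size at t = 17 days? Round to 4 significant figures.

Phase 1: N(12.3) = 333000·e^(0.441×12.3) = 333000·e^5.424 = 7.554188×10^7.
Phase 2 runs for 17 − 12.3 = 4.7 days at r = 0.52.
N(17) = 7.554188×10^7·e^(0.52×4.7) = 7.554188×10^7·e^2.444 = 8.701688×10^8.

870200000 cells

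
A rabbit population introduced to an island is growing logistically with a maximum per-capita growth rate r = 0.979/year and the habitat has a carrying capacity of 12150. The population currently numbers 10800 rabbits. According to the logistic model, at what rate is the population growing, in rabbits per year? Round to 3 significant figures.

1170 rabbits per year

dN/dt = rN(1 − N/K) = 0.979 × 10800 × (1 − 10800/12150).
1 − 10800/12150 = 0.11111; dN/dt = 0.979 × 10800 × 0.11111 = 1174.8.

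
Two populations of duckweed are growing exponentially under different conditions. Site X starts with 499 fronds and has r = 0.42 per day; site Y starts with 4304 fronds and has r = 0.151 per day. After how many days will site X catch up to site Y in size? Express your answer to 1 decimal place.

8.0 days

Set 499·e^(0.42t) = 4304·e^(0.151t).
e^((0.42 − 0.151)t) = 4304/499 → e^(0.269·t) = 8.6253.
0.269·t = ln(8.6253) = 2.1547, so t = 2.1547/0.269 = 8.01.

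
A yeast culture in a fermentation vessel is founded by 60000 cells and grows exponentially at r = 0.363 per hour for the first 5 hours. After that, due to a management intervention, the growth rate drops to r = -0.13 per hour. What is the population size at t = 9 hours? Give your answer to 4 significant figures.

Phase 1: N(5) = 60000·e^(0.363×5) = 60000·e^1.815 = 368465.
Phase 2 runs for 9 − 5 = 4 hours at r = -0.13.
N(9) = 368465·e^(-0.13×4) = 368465·e^-0.52 = 219060.

219100 cells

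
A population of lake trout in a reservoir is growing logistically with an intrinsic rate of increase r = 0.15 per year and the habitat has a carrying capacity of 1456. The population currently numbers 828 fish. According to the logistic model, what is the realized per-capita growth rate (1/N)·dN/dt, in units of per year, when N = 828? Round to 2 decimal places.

(1/N)·dN/dt = r(1 − N/K) = 0.15 × (1 − 828/1456).
= 0.15 × 0.43132 = 0.064698.

0.06 per year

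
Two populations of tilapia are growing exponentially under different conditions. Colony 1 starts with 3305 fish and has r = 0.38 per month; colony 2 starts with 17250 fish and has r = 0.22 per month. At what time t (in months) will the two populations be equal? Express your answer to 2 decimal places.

Set 3305·e^(0.38t) = 17250·e^(0.22t).
e^((0.38 − 0.22)t) = 17250/3305 → e^(0.16·t) = 5.2194.
0.16·t = ln(5.2194) = 1.6524, so t = 1.6524/0.16 = 10.327.

10.33 months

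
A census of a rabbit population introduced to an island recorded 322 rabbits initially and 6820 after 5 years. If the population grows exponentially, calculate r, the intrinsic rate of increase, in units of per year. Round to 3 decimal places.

From N(t) = N₀·e^(rt): e^(r·5) = 6820/322 = 21.18.
r·5 = ln(21.18) = 3.0531, so r = 3.0531/5 = 0.61061.

0.611 per year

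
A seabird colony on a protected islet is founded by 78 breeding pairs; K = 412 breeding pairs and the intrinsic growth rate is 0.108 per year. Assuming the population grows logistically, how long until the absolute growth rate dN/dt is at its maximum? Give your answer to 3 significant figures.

Logistic growth is fastest at N = K/2 = 206.
A = (K − N₀)/N₀ = 4.2821. Set K/(1 + A·e^(−rt)) = K/2 → A·e^(−rt) = 1.
e^(−0.108t) = 1/4.2821 = 0.233533, so t = ln(4.2821)/0.108 = 1.4544/0.108 = 13.467.

13.5 years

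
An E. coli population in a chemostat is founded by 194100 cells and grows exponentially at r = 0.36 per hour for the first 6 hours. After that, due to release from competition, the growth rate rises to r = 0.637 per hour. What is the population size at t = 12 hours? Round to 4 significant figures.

Phase 1: N(6) = 194100·e^(0.36×6) = 194100·e^2.16 = 1.683068×10^6.
Phase 2 runs for 12 − 6 = 6 hours at r = 0.637.
N(12) = 1.683068×10^6·e^(0.637×6) = 1.683068×10^6·e^3.822 = 7.690864×10^7.

76910000 cells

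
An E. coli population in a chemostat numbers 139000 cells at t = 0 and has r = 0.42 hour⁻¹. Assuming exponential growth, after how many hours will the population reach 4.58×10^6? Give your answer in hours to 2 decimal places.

Set N₀·e^(rt) = 4.58×10^6: e^(0.42·t) = 4.58×10^6/139000 = 32.95.
0.42·t = ln(32.95) = 3.495, so t = 3.495/0.42 = 8.3214.

8.32 hours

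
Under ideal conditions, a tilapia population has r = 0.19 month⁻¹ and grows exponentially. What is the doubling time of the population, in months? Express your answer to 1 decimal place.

Doubling time t_d = ln(2)/r = 0.6931/0.19 = 3.6481.

3.6 months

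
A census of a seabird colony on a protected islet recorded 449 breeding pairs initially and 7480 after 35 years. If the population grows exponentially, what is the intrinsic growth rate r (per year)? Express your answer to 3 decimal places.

From N(t) = N₀·e^(rt): e^(r·35) = 7480/449 = 16.659.
r·35 = ln(16.659) = 2.813, so r = 2.813/35 = 0.08037.

0.080 per year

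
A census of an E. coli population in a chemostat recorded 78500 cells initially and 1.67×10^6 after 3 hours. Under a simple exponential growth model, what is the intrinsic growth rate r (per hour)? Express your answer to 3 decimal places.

From N(t) = N₀·e^(rt): e^(r·3) = 1.67×10^6/78500 = 21.274.
r·3 = ln(21.274) = 3.0575, so r = 3.0575/3 = 1.0192.

1.019 per hour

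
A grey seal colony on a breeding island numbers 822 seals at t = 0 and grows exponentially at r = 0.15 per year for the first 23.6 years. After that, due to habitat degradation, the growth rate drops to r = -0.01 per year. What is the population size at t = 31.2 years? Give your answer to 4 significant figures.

Phase 1: N(23.6) = 822·e^(0.15×23.6) = 822·e^3.54 = 28331.8.
Phase 2 runs for 31.2 − 23.6 = 7.6 years at r = -0.01.
N(31.2) = 28331.8·e^(-0.01×7.6) = 28331.8·e^-0.076 = 26258.4.

26260 seals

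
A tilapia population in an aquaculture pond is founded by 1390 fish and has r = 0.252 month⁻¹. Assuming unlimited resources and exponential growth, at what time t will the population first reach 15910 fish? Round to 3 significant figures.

9.67 months

Set N₀·e^(rt) = 15910: e^(0.252·t) = 15910/1390 = 11.446.
0.252·t = ln(11.446) = 2.4376, so t = 2.4376/0.252 = 9.6732.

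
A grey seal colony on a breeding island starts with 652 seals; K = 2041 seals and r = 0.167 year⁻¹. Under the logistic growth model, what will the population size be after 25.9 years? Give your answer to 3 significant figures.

1990 seals

A = (K − N₀)/N₀ = (2041 − 652)/652 = 2.1304.
N(t) = K/(1 + A·e^(−rt)) = 2041/(1 + 2.1304×e^(−0.167×25.9)).
e^(−4.325) = 0.01323; denominator = 1 + 2.1304×0.01323 = 1.0282.
N = 2041/1.0282 = 1985.05.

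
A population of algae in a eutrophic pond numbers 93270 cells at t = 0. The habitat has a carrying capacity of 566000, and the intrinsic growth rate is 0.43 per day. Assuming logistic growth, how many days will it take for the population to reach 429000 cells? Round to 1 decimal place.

A = (K − N₀)/N₀ = (566000 − 93270)/93270 = 5.0684.
Solve 566000/(1 + 5.0684·e^(−0.43t)) = 429000: 1 + 5.0684·e^(−0.43t) = 1.3193, so e^(−0.43t) = 0.0630075.
−0.43·t = ln(0.0630075) = -2.7645, so t = 2.7645/0.43 = 6.4291.

6.4 days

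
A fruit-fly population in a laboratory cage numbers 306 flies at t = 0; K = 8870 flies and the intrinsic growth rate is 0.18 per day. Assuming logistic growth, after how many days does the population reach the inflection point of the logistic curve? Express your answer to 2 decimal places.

Logistic growth is fastest at N = K/2 = 4435.
A = (K − N₀)/N₀ = 27.987. Set K/(1 + A·e^(−rt)) = K/2 → A·e^(−rt) = 1.
e^(−0.18t) = 1/27.987 = 0.035731, so t = ln(27.987)/0.18 = 3.3317/0.18 = 18.51.

18.51 days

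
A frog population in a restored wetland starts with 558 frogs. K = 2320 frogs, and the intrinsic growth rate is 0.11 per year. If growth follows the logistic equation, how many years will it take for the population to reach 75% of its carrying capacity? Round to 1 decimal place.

A = (K − N₀)/N₀ = (2320 − 558)/558 = 3.1577.
Solve 2320/(1 + 3.1577·e^(−0.11t)) = 1740: 1 + 3.1577·e^(−0.11t) = 1.3333, so e^(−0.11t) = 0.105562.
−0.11·t = ln(0.105562) = -2.2485, so t = 2.2485/0.11 = 20.441.

20.4 years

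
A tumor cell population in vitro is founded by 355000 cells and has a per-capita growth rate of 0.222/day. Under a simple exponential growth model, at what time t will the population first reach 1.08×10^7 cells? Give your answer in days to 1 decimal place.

15.4 days

Set N₀·e^(rt) = 1.08×10^7: e^(0.222·t) = 1.08×10^7/355000 = 30.423.
0.222·t = ln(30.423) = 3.4152, so t = 3.4152/0.222 = 15.384.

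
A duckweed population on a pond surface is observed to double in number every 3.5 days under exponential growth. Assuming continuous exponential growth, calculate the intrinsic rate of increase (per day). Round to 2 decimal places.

r = ln(2)/t_d = 0.6931/3.5 = 0.19804.

0.20 per day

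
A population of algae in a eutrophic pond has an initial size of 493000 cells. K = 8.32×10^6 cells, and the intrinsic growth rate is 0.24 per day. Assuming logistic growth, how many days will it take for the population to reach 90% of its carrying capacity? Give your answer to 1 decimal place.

A = (K − N₀)/N₀ = (8.32×10^6 − 493000)/493000 = 15.876.
Solve 8.32×10^6/(1 + 15.876·e^(−0.24t)) = 7.488×10^6: 1 + 15.876·e^(−0.24t) = 1.1111, so e^(−0.24t) = 0.00699857.
−0.24·t = ln(0.00699857) = -4.962, so t = 4.962/0.24 = 20.675.

20.7 days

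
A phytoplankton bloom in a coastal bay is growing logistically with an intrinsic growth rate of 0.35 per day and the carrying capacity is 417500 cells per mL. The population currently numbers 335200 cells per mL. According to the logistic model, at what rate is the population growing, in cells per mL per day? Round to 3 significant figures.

23100 cells per mL per day

dN/dt = rN(1 − N/K) = 0.35 × 335200 × (1 − 335200/417500).
1 − 335200/417500 = 0.19713; dN/dt = 0.35 × 335200 × 0.19713 = 23127.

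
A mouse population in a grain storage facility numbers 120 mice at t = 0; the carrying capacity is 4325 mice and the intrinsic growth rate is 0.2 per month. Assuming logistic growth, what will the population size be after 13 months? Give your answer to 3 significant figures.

A = (K − N₀)/N₀ = (4325 − 120)/120 = 35.042.
N(t) = K/(1 + A·e^(−rt)) = 4325/(1 + 35.042×e^(−0.2×13)).
e^(−2.6) = 0.074274; denominator = 1 + 35.042×0.074274 = 3.6027.
N = 4325/3.6027 = 1200.5.

1200 mice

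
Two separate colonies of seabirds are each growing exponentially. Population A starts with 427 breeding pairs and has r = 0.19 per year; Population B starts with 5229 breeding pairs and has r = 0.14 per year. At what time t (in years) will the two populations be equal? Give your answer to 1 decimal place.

Set 427·e^(0.19t) = 5229·e^(0.14t).
e^((0.19 − 0.14)t) = 5229/427 → e^(0.05·t) = 12.246.
0.05·t = ln(12.246) = 2.5052, so t = 2.5052/0.05 = 50.104.

50.1 years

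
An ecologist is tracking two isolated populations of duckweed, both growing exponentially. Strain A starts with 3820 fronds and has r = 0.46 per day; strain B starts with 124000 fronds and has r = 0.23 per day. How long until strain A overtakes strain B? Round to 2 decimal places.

Set 3820·e^(0.46t) = 124000·e^(0.23t).
e^((0.46 − 0.23)t) = 124000/3820 → e^(0.23·t) = 32.461.
0.23·t = ln(32.461) = 3.48, so t = 3.48/0.23 = 15.131.

15.13 days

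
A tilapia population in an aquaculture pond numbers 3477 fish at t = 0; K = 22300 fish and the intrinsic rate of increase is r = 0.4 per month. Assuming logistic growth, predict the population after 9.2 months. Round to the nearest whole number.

A = (K − N₀)/N₀ = (22300 − 3477)/3477 = 5.4136.
N(t) = K/(1 + A·e^(−rt)) = 22300/(1 + 5.4136×e^(−0.4×9.2)).
e^(−3.68) = 0.025223; denominator = 1 + 5.4136×0.025223 = 1.1365.
N = 22300/1.1365 = 19620.8.

19621 fish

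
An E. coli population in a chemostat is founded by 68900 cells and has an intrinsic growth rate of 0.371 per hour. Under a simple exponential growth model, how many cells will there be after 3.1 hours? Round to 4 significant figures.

217600 cells

N(t) = N₀·e^(rt) = 68900 × e^(0.371×3.1) = 68900 × e^1.15.
e^1.15 ≈ 3.1585, so N ≈ 68900 × 3.1585 = 217621.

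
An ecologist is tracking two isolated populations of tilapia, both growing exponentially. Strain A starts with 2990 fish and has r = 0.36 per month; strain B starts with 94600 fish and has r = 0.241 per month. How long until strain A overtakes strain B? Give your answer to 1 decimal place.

Set 2990·e^(0.36t) = 94600·e^(0.241t).
e^((0.36 − 0.241)t) = 94600/2990 → e^(0.119·t) = 31.639.
0.119·t = ln(31.639) = 3.4544, so t = 3.4544/0.119 = 29.028.

29.0 months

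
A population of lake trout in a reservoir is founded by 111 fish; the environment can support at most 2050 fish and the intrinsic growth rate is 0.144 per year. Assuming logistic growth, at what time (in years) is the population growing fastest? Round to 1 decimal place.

Logistic growth is fastest at N = K/2 = 1025.
A = (K − N₀)/N₀ = 17.468. Set K/(1 + A·e^(−rt)) = K/2 → A·e^(−rt) = 1.
e^(−0.144t) = 1/17.468 = 0.057246, so t = ln(17.468)/0.144 = 2.8604/0.144 = 19.864.

19.9 years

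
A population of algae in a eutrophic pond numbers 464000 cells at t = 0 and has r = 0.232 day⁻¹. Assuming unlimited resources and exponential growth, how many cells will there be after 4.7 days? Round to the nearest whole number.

N(t) = N₀·e^(rt) = 464000 × e^(0.232×4.7) = 464000 × e^1.09.
e^1.09 ≈ 2.9755, so N ≈ 464000 × 2.9755 = 1.380615×10^6.

1380615 cells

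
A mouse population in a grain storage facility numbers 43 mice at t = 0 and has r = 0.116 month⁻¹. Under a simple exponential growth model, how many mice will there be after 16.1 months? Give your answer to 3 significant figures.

N(t) = N₀·e^(rt) = 43 × e^(0.116×16.1) = 43 × e^1.868.
e^1.868 ≈ 6.4727, so N ≈ 43 × 6.4727 = 278.328.

278 mice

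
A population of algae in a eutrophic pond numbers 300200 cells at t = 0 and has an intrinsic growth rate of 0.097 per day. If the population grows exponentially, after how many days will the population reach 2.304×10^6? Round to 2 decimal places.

21.01 days

Set N₀·e^(rt) = 2.304×10^6: e^(0.097·t) = 2.304×10^6/300200 = 7.6749.
0.097·t = ln(7.6749) = 2.038, so t = 2.038/0.097 = 21.01.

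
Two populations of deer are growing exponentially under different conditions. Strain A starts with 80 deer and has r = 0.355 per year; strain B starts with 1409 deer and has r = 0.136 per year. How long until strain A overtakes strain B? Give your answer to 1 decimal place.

Set 80·e^(0.355t) = 1409·e^(0.136t).
e^((0.355 − 0.136)t) = 1409/80 → e^(0.219·t) = 17.613.
0.219·t = ln(17.613) = 2.8686, so t = 2.8686/0.219 = 13.099.

13.1 years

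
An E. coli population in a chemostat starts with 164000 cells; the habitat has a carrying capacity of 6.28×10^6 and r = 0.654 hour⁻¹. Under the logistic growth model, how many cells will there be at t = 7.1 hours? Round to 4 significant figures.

4621000 cells

A = (K − N₀)/N₀ = (6.28×10^6 − 164000)/164000 = 37.293.
N(t) = K/(1 + A·e^(−rt)) = 6.28×10^6/(1 + 37.293×e^(−0.654×7.1)).
e^(−4.643) = 0.0096249; denominator = 1 + 37.293×0.0096249 = 1.3589.
N = 6.28×10^6/1.3589 = 4.621252×10^6.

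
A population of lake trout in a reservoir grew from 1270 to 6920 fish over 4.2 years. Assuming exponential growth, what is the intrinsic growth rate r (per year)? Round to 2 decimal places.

From N(t) = N₀·e^(rt): e^(r·4.2) = 6920/1270 = 5.4488.
r·4.2 = ln(5.4488) = 1.6954, so r = 1.6954/4.2 = 0.40367.

0.40 per year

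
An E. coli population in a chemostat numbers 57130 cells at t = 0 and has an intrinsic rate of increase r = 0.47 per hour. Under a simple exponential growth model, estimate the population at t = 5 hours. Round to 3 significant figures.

599000 cells

N(t) = N₀·e^(rt) = 57130 × e^(0.47×5) = 57130 × e^2.35.
e^2.35 ≈ 10.486, so N ≈ 57130 × 10.486 = 599041.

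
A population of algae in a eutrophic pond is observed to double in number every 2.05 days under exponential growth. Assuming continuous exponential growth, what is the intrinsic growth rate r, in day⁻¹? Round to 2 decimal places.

r = ln(2)/t_d = 0.6931/2.05 = 0.33812.

0.34 per day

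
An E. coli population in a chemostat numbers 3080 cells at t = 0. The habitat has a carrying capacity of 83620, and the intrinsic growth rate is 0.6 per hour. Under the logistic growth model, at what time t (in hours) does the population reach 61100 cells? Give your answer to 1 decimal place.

7.1 hours

A = (K − N₀)/N₀ = (83620 − 3080)/3080 = 26.149.
Solve 83620/(1 + 26.149·e^(−0.6t)) = 61100: 1 + 26.149·e^(−0.6t) = 1.3686, so e^(−0.6t) = 0.014095.
−0.6·t = ln(0.014095) = -4.2619, so t = 4.2619/0.6 = 7.1032.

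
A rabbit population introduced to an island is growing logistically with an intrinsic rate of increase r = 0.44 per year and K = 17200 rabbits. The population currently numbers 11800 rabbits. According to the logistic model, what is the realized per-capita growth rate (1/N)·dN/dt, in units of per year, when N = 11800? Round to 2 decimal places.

0.14 per year

(1/N)·dN/dt = r(1 − N/K) = 0.44 × (1 − 11800/17200).
= 0.44 × 0.31395 = 0.13814.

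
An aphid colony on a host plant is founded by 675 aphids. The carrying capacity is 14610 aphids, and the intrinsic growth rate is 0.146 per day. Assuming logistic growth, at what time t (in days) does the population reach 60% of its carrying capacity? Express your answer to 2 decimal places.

A = (K − N₀)/N₀ = (14610 − 675)/675 = 20.644.
Solve 14610/(1 + 20.644·e^(−0.146t)) = 8766: 1 + 20.644·e^(−0.146t) = 1.6667, so e^(−0.146t) = 0.0322928.
−0.146·t = ln(0.0322928) = -3.4329, so t = 3.4329/0.146 = 23.513.

23.51 days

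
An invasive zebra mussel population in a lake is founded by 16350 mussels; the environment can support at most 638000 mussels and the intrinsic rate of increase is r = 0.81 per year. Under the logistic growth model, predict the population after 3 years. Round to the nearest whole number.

A = (K − N₀)/N₀ = (638000 − 16350)/16350 = 38.021.
N(t) = K/(1 + A·e^(−rt)) = 638000/(1 + 38.021×e^(−0.81×3)).
e^(−2.43) = 0.088037; denominator = 1 + 38.021×0.088037 = 4.3473.
N = 638000/4.3473 = 146758.

146758 mussels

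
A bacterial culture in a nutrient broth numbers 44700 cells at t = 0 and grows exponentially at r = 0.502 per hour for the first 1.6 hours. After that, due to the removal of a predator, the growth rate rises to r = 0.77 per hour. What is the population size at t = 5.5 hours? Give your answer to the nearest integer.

2010570 cells

Phase 1: N(1.6) = 44700·e^(0.502×1.6) = 44700·e^0.8032 = 99800.5.
Phase 2 runs for 5.5 − 1.6 = 3.9 hours at r = 0.77.
N(5.5) = 99800.5·e^(0.77×3.9) = 99800.5·e^3.003 = 2.01057×10^6.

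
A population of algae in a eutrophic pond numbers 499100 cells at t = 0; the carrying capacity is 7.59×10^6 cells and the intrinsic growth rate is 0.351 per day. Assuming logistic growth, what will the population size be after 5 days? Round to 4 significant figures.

A = (K − N₀)/N₀ = (7.59×10^6 − 499100)/499100 = 14.207.
N(t) = K/(1 + A·e^(−rt)) = 7.59×10^6/(1 + 14.207×e^(−0.351×5)).
e^(−1.755) = 0.17291; denominator = 1 + 14.207×0.17291 = 3.4566.
N = 7.59×10^6/3.4566 = 2.195826×10^6.

2196000 cells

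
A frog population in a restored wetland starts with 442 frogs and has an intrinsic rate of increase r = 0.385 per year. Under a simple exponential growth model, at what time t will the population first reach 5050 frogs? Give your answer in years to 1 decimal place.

6.3 years

Set N₀·e^(rt) = 5050: e^(0.385·t) = 5050/442 = 11.425.
0.385·t = ln(11.425) = 2.4358, so t = 2.4358/0.385 = 6.3268.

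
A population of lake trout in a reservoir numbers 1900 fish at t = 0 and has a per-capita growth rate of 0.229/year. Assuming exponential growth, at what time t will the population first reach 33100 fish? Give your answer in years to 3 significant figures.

Set N₀·e^(rt) = 33100: e^(0.229·t) = 33100/1900 = 17.421.
0.229·t = ln(17.421) = 2.8577, so t = 2.8577/0.229 = 12.479.

12.5 years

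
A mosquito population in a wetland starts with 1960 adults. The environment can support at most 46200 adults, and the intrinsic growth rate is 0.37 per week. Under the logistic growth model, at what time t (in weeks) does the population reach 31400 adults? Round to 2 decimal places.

A = (K − N₀)/N₀ = (46200 − 1960)/1960 = 22.571.
Solve 46200/(1 + 22.571·e^(−0.37t)) = 31400: 1 + 22.571·e^(−0.37t) = 1.4713, so e^(−0.37t) = 0.020882.
−0.37·t = ln(0.020882) = -3.8689, so t = 3.8689/0.37 = 10.456.

10.46 weeks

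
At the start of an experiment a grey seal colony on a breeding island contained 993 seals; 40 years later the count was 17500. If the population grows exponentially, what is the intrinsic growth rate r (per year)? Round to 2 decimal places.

From N(t) = N₀·e^(rt): e^(r·40) = 17500/993 = 17.623.
r·40 = ln(17.623) = 2.8692, so r = 2.8692/40 = 0.071731.

0.07 per year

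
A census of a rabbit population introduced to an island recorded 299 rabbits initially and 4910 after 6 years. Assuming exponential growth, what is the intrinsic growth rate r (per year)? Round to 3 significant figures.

From N(t) = N₀·e^(rt): e^(r·6) = 4910/299 = 16.421.
r·6 = ln(16.421) = 2.7986, so r = 2.7986/6 = 0.46643.

0.466 per year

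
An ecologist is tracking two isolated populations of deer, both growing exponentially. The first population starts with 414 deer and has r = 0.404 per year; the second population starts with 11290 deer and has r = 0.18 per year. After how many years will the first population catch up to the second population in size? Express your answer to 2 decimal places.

Set 414·e^(0.404t) = 11290·e^(0.18t).
e^((0.404 − 0.18)t) = 11290/414 → e^(0.224·t) = 27.271.
0.224·t = ln(27.271) = 3.3058, so t = 3.3058/0.224 = 14.758.

14.76 years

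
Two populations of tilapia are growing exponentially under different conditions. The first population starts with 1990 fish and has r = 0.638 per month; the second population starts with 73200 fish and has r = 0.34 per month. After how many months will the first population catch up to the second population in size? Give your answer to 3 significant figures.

12.1 months

Set 1990·e^(0.638t) = 73200·e^(0.34t).
e^((0.638 − 0.34)t) = 73200/1990 → e^(0.298·t) = 36.784.
0.298·t = ln(36.784) = 3.6051, so t = 3.6051/0.298 = 12.098.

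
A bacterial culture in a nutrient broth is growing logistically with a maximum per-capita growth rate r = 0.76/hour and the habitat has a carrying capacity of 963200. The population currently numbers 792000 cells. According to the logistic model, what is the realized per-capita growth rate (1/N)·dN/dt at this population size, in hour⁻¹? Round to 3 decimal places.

(1/N)·dN/dt = r(1 − N/K) = 0.76 × (1 − 792000/963200).
= 0.76 × 0.17774 = 0.13508.

0.135 per hour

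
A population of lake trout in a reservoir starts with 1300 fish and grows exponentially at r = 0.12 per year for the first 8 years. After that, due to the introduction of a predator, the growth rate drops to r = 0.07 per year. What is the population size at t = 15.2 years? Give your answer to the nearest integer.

Phase 1: N(8) = 1300·e^(0.12×8) = 1300·e^0.96 = 3395.21.
Phase 2 runs for 15.2 − 8 = 7.2 years at r = 0.07.
N(15.2) = 3395.21·e^(0.07×7.2) = 3395.21·e^0.504 = 5620.18.

5620 fish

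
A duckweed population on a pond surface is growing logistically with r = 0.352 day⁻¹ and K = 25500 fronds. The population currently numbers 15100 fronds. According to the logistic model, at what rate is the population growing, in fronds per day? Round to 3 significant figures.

2170 fronds per day

dN/dt = rN(1 − N/K) = 0.352 × 15100 × (1 − 15100/25500).
1 − 15100/25500 = 0.40784; dN/dt = 0.352 × 15100 × 0.40784 = 2167.8.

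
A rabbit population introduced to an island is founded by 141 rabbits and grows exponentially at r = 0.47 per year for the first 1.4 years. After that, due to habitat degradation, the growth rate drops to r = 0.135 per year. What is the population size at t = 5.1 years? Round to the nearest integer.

Phase 1: N(1.4) = 141·e^(0.47×1.4) = 141·e^0.658 = 272.261.
Phase 2 runs for 5.1 − 1.4 = 3.7 years at r = 0.135.
N(5.1) = 272.261·e^(0.135×3.7) = 272.261·e^0.4995 = 448.658.

449 rabbits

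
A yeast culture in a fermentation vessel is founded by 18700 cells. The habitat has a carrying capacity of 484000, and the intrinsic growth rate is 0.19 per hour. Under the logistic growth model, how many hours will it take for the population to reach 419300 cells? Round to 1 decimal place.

A = (K − N₀)/N₀ = (484000 − 18700)/18700 = 24.882.
Solve 484000/(1 + 24.882·e^(−0.19t)) = 419300: 1 + 24.882·e^(−0.19t) = 1.1543, so e^(−0.19t) = 0.00620137.
−0.19·t = ln(0.00620137) = -5.083, so t = 5.083/0.19 = 26.753.

26.8 hours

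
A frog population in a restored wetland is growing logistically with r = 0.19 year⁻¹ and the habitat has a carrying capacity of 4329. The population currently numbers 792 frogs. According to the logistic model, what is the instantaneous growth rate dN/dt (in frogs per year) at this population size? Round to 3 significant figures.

123 frogs per year

dN/dt = rN(1 − N/K) = 0.19 × 792 × (1 − 792/4329).
1 − 792/4329 = 0.81705; dN/dt = 0.19 × 792 × 0.81705 = 122.95.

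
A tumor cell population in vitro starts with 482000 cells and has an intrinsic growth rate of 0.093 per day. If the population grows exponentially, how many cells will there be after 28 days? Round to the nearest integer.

6515532 cells

N(t) = N₀·e^(rt) = 482000 × e^(0.093×28) = 482000 × e^2.604.
e^2.604 ≈ 13.518, so N ≈ 482000 × 13.518 = 6.515532×10^6.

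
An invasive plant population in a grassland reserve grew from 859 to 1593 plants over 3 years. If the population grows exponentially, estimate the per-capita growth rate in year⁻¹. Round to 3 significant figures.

From N(t) = N₀·e^(rt): e^(r·3) = 1593/859 = 1.8545.
r·3 = ln(1.8545) = 0.61761, so r = 0.61761/3 = 0.20587.

0.206 per year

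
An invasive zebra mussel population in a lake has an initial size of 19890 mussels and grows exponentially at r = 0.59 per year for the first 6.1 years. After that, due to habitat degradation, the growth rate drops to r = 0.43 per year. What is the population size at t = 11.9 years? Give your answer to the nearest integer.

8806251 mussels

Phase 1: N(6.1) = 19890·e^(0.59×6.1) = 19890·e^3.599 = 727211.
Phase 2 runs for 11.9 − 6.1 = 5.8 years at r = 0.43.
N(11.9) = 727211·e^(0.43×5.8) = 727211·e^2.494 = 8.806251×10^6.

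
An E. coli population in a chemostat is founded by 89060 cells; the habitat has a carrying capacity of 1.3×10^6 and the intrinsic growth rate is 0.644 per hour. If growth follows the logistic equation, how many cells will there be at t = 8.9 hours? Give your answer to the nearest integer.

1245116 cells

A = (K − N₀)/N₀ = (1.3×10^6 − 89060)/89060 = 13.597.
N(t) = K/(1 + A·e^(−rt)) = 1.3×10^6/(1 + 13.597×e^(−0.644×8.9)).
e^(−5.732) = 0.0032419; denominator = 1 + 13.597×0.0032419 = 1.0441.
N = 1.3×10^6/1.0441 = 1.245116×10^6.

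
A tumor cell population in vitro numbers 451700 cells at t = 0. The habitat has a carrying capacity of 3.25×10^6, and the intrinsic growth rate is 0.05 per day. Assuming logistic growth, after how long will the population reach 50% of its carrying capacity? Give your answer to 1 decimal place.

36.5 days

A = (K − N₀)/N₀ = (3.25×10^6 − 451700)/451700 = 6.195.
Solve 3.25×10^6/(1 + 6.195·e^(−0.05t)) = 1.625×10^6: 1 + 6.195·e^(−0.05t) = 2, so e^(−0.05t) = 0.161419.
−0.05·t = ln(0.161419) = -1.8237, so t = 1.8237/0.05 = 36.475.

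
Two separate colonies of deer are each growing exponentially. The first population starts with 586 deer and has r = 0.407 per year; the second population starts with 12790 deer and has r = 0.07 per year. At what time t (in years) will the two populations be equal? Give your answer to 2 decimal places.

Set 586·e^(0.407t) = 12790·e^(0.07t).
e^((0.407 − 0.07)t) = 12790/586 → e^(0.337·t) = 21.826.
0.337·t = ln(21.826) = 3.0831, so t = 3.0831/0.337 = 9.1487.

9.15 years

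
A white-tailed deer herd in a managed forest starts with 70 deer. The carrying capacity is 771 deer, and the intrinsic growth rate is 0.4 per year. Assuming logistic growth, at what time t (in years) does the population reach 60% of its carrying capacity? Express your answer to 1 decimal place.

A = (K − N₀)/N₀ = (771 − 70)/70 = 10.014.
Solve 771/(1 + 10.014·e^(−0.4t)) = 462.6: 1 + 10.014·e^(−0.4t) = 1.6667, so e^(−0.4t) = 0.0665716.
−0.4·t = ln(0.0665716) = -2.7095, so t = 2.7095/0.4 = 6.7737.

6.8 years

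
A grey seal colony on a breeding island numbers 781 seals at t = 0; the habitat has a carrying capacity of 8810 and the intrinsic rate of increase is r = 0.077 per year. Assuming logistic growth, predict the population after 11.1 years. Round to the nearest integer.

1640 seals

A = (K − N₀)/N₀ = (8810 − 781)/781 = 10.28.
N(t) = K/(1 + A·e^(−rt)) = 8810/(1 + 10.28×e^(−0.077×11.1)).
e^(−0.8547) = 0.42541; denominator = 1 + 10.28×0.42541 = 5.3734.
N = 8810/5.3734 = 1639.56.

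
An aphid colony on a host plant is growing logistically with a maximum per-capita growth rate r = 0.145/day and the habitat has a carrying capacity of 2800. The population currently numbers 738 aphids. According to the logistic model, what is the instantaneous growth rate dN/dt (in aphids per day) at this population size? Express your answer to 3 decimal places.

dN/dt = rN(1 − N/K) = 0.145 × 738 × (1 − 738/2800).
1 − 738/2800 = 0.73643; dN/dt = 0.145 × 738 × 0.73643 = 78.805.

78.805 aphids per day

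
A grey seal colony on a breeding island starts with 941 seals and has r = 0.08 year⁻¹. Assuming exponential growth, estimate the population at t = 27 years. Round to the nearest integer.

8160 seals

N(t) = N₀·e^(rt) = 941 × e^(0.08×27) = 941 × e^2.16.
e^2.16 ≈ 8.6711, so N ≈ 941 × 8.6711 = 8159.54.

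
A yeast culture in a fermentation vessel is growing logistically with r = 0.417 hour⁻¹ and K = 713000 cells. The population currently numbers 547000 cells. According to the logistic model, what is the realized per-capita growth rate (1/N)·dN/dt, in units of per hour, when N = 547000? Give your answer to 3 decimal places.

(1/N)·dN/dt = r(1 − N/K) = 0.417 × (1 − 547000/713000).
= 0.417 × 0.23282 = 0.097086.

0.097 per hour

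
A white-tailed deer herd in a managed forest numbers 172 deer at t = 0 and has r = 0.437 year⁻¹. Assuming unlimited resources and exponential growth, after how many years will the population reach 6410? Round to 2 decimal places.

Set N₀·e^(rt) = 6410: e^(0.437·t) = 6410/172 = 37.267.
0.437·t = ln(37.267) = 3.6181, so t = 3.6181/0.437 = 8.2795.

8.28 years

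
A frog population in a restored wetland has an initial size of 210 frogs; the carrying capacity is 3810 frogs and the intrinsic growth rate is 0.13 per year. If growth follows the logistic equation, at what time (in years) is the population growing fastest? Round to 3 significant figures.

21.9 years

Logistic growth is fastest at N = K/2 = 1905.
A = (K − N₀)/N₀ = 17.143. Set K/(1 + A·e^(−rt)) = K/2 → A·e^(−rt) = 1.
e^(−0.13t) = 1/17.143 = 0.0583333, so t = ln(17.143)/0.13 = 2.8416/0.13 = 21.858.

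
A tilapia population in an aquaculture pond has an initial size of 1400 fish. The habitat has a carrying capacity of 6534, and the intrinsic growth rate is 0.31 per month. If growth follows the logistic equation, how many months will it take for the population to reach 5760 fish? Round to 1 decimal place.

A = (K − N₀)/N₀ = (6534 − 1400)/1400 = 3.6671.
Solve 6534/(1 + 3.6671·e^(−0.31t)) = 5760: 1 + 3.6671·e^(−0.31t) = 1.1344, so e^(−0.31t) = 0.036643.
−0.31·t = ln(0.036643) = -3.3065, so t = 3.3065/0.31 = 10.666.

10.7 months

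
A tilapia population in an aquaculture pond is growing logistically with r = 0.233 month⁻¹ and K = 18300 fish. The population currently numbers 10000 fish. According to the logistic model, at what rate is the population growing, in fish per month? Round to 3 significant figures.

1060 fish per month

dN/dt = rN(1 − N/K) = 0.233 × 10000 × (1 − 10000/18300).
1 − 10000/18300 = 0.45355; dN/dt = 0.233 × 10000 × 0.45355 = 1056.8.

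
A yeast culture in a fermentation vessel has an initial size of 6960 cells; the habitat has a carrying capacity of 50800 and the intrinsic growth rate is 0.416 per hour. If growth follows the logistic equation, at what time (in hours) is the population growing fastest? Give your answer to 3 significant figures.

Logistic growth is fastest at N = K/2 = 25400.
A = (K − N₀)/N₀ = 6.2989. Set K/(1 + A·e^(−rt)) = K/2 → A·e^(−rt) = 1.
e^(−0.416t) = 1/6.2989 = 0.158759, so t = ln(6.2989)/0.416 = 1.8404/0.416 = 4.424.

4.42 hours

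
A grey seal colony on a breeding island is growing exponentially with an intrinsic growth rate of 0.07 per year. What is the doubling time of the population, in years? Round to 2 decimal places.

9.90 years

Doubling time t_d = ln(2)/r = 0.6931/0.07 = 9.9021.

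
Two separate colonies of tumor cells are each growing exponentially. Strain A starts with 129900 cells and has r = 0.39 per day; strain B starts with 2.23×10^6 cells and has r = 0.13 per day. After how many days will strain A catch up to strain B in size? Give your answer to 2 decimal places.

10.93 days

Set 129900·e^(0.39t) = 2.23×10^6·e^(0.13t).
e^((0.39 − 0.13)t) = 2.23×10^6/129900 → e^(0.26·t) = 17.167.
0.26·t = ln(17.167) = 2.843, so t = 2.843/0.26 = 10.935.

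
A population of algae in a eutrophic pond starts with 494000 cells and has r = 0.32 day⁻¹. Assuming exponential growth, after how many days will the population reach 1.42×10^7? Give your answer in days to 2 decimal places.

Set N₀·e^(rt) = 1.42×10^7: e^(0.32·t) = 1.42×10^7/494000 = 28.745.
0.32·t = ln(28.745) = 3.3585, so t = 3.3585/0.32 = 10.495.

10.50 days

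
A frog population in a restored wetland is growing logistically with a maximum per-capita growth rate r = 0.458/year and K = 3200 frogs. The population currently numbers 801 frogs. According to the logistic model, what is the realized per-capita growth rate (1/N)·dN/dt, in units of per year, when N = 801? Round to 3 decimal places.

0.343 per year

(1/N)·dN/dt = r(1 − N/K) = 0.458 × (1 − 801/3200).
= 0.458 × 0.74969 = 0.34336.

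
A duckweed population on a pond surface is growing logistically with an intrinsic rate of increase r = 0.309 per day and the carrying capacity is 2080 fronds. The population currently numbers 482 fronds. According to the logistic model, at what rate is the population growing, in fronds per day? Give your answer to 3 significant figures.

dN/dt = rN(1 − N/K) = 0.309 × 482 × (1 − 482/2080).
1 − 482/2080 = 0.76827; dN/dt = 0.309 × 482 × 0.76827 = 114.42.

114 fronds per day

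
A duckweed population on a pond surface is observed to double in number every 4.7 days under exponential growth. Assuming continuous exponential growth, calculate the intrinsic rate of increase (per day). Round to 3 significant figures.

r = ln(2)/t_d = 0.6931/4.7 = 0.14748.

0.147 per day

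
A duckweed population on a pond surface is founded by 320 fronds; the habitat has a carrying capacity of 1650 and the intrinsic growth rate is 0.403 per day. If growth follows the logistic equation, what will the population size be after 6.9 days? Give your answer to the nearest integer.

1312 fronds

A = (K − N₀)/N₀ = (1650 − 320)/320 = 4.1562.
N(t) = K/(1 + A·e^(−rt)) = 1650/(1 + 4.1562×e^(−0.403×6.9)).
e^(−2.781) = 0.061995; denominator = 1 + 4.1562×0.061995 = 1.2577.
N = 1650/1.2577 = 1311.95.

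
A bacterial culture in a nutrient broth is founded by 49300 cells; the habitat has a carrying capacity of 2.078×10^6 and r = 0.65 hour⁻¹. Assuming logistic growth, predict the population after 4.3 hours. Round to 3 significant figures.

A = (K − N₀)/N₀ = (2.078×10^6 − 49300)/49300 = 41.15.
N(t) = K/(1 + A·e^(−rt)) = 2.078×10^6/(1 + 41.15×e^(−0.65×4.3)).
e^(−2.795) = 0.061115; denominator = 1 + 41.15×0.061115 = 3.5149.
N = 2.078×10^6/3.5149 = 591200.

591000 cells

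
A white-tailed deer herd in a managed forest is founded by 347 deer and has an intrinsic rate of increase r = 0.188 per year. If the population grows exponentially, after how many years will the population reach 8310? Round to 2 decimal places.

16.89 years

Set N₀·e^(rt) = 8310: e^(0.188·t) = 8310/347 = 23.948.
0.188·t = ln(23.948) = 3.1759, so t = 3.1759/0.188 = 16.893.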